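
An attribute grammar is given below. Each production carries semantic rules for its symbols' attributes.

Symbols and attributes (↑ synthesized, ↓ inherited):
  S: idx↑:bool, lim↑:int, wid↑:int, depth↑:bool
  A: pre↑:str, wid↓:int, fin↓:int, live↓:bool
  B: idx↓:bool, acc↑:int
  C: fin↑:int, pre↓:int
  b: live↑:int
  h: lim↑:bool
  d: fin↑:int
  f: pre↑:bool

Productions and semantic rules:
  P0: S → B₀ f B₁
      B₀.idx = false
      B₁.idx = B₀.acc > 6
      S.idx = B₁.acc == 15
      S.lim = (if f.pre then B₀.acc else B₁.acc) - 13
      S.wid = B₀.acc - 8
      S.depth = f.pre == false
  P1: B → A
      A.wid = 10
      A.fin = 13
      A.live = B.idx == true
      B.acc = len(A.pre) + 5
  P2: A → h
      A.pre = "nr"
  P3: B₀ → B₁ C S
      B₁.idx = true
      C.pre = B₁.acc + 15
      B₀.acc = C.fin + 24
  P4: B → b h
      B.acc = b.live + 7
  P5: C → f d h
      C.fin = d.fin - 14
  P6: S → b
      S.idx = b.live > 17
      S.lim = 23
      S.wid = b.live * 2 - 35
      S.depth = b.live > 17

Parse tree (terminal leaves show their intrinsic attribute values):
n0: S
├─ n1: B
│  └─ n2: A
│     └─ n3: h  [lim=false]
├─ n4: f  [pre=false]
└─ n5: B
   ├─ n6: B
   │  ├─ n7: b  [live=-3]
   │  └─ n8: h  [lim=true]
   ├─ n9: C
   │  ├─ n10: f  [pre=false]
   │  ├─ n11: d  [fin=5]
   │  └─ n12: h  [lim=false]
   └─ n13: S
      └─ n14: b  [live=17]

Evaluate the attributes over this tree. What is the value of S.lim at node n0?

2

1. n1.idx = false  [false]
2. n2.wid = 10  [10]
3. n2.fin = 13  [13]
4. n2.live = false  [B.idx == true]
5. n3.lim = false  [terminal]
6. n2.pre = "nr"  ["nr"]
7. n1.acc = 7  [len(A.pre) + 5]
8. n4.pre = false  [terminal]
9. n5.idx = true  [B₀.acc > 6]
10. n6.idx = true  [true]
11. n7.live = -3  [terminal]
12. n8.lim = true  [terminal]
13. n6.acc = 4  [b.live + 7]
14. n9.pre = 19  [B₁.acc + 15]
15. n10.pre = false  [terminal]
16. n11.fin = 5  [terminal]
17. n12.lim = false  [terminal]
18. n9.fin = -9  [d.fin - 14]
19. n14.live = 17  [terminal]
20. n13.idx = false  [b.live > 17]
21. n13.lim = 23  [23]
22. n13.wid = -1  [b.live * 2 - 35]
23. n13.depth = false  [b.live > 17]
24. n5.acc = 15  [C.fin + 24]
25. n0.idx = true  [B₁.acc == 15]
26. n0.lim = 2  [(if f.pre then B₀.acc else B₁.acc) - 13]
27. n0.wid = -1  [B₀.acc - 8]
28. n0.depth = true  [f.pre == false]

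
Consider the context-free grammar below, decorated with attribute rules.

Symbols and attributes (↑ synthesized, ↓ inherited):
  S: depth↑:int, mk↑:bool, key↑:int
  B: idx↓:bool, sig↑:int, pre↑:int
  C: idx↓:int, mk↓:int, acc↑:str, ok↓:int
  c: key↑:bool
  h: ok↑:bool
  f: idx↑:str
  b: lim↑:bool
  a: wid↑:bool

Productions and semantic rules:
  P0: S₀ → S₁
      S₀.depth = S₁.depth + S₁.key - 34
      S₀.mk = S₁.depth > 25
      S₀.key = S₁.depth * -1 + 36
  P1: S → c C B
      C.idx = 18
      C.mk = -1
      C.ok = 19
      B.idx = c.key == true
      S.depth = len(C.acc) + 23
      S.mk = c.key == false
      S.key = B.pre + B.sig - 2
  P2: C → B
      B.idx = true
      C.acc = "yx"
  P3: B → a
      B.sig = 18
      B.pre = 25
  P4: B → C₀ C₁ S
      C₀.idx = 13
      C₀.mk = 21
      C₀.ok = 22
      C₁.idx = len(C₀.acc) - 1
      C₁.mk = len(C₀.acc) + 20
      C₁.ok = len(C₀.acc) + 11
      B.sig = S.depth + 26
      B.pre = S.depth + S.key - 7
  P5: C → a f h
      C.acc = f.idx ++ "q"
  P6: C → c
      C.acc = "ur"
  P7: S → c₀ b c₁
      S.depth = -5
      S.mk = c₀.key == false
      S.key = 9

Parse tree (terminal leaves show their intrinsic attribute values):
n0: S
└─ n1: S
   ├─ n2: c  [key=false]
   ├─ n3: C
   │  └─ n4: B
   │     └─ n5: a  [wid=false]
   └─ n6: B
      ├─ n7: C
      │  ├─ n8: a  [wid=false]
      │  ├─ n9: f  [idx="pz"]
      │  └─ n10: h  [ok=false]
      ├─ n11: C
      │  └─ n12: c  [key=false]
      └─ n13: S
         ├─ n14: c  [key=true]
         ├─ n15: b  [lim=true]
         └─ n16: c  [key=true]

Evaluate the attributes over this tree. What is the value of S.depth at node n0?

1. n2.key = false  [terminal]
2. n3.idx = 18  [18]
3. n3.mk = -1  [-1]
4. n3.ok = 19  [19]
5. n4.idx = true  [true]
6. n5.wid = false  [terminal]
7. n4.sig = 18  [18]
8. n4.pre = 25  [25]
9. n3.acc = "yx"  ["yx"]
10. n6.idx = false  [c.key == true]
11. n7.idx = 13  [13]
12. n7.mk = 21  [21]
13. n7.ok = 22  [22]
14. n8.wid = false  [terminal]
15. n9.idx = "pz"  [terminal]
16. n10.ok = false  [terminal]
17. n7.acc = "pzq"  [f.idx ++ "q"]
18. n11.idx = 2  [len(C₀.acc) - 1]
19. n11.mk = 23  [len(C₀.acc) + 20]
20. n11.ok = 14  [len(C₀.acc) + 11]
21. n12.key = false  [terminal]
22. n11.acc = "ur"  ["ur"]
23. n14.key = true  [terminal]
24. n15.lim = true  [terminal]
25. n16.key = true  [terminal]
26. n13.depth = -5  [-5]
27. n13.mk = false  [c₀.key == false]
28. n13.key = 9  [9]
29. n6.sig = 21  [S.depth + 26]
30. n6.pre = -3  [S.depth + S.key - 7]
31. n1.depth = 25  [len(C.acc) + 23]
32. n1.mk = true  [c.key == false]
33. n1.key = 16  [B.pre + B.sig - 2]
34. n0.depth = 7  [S₁.depth + S₁.key - 34]
35. n0.mk = false  [S₁.depth > 25]
36. n0.key = 11  [S₁.depth * -1 + 36]

7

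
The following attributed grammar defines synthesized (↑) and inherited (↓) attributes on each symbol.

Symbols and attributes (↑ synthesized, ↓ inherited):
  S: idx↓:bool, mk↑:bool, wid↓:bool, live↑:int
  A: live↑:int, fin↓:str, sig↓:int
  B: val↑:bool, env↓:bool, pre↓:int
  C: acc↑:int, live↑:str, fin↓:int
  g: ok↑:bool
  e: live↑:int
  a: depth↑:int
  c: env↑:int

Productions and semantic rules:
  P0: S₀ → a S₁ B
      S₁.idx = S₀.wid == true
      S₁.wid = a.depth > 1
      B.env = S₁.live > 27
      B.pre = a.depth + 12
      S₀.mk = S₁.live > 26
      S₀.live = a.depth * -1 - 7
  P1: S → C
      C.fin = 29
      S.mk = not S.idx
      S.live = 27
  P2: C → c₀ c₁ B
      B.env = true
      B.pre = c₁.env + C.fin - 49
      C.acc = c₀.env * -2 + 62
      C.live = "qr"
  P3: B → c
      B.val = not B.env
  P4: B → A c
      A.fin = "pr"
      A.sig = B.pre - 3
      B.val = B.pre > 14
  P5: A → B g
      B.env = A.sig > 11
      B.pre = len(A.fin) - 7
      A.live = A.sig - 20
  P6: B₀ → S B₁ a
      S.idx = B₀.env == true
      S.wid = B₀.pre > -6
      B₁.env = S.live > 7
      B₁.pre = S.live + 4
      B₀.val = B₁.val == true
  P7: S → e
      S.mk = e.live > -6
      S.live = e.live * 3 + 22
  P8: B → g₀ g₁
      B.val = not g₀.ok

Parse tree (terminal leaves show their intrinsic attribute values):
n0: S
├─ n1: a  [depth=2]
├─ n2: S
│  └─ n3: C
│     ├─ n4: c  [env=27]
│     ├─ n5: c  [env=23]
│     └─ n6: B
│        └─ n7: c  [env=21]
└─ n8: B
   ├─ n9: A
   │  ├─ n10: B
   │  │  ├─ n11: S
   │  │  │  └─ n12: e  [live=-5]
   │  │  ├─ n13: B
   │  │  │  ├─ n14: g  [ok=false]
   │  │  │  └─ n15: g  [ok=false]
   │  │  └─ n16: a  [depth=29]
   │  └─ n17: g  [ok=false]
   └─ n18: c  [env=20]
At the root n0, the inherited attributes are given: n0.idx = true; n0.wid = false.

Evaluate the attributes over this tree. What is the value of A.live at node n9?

1. n0.idx = true  [given at root]
2. n0.wid = false  [given at root]
3. n1.depth = 2  [terminal]
4. n2.idx = false  [S₀.wid == true]
5. n2.wid = true  [a.depth > 1]
6. n3.fin = 29  [29]
7. n4.env = 27  [terminal]
8. n5.env = 23  [terminal]
9. n6.env = true  [true]
10. n6.pre = 3  [c₁.env + C.fin - 49]
11. n7.env = 21  [terminal]
12. n6.val = false  [not B.env]
13. n3.acc = 8  [c₀.env * -2 + 62]
14. n3.live = "qr"  ["qr"]
15. n2.mk = true  [not S.idx]
16. n2.live = 27  [27]
17. n8.env = false  [S₁.live > 27]
18. n8.pre = 14  [a.depth + 12]
19. n9.fin = "pr"  ["pr"]
20. n9.sig = 11  [B.pre - 3]
21. n10.env = false  [A.sig > 11]
22. n10.pre = -5  [len(A.fin) - 7]
23. n11.idx = false  [B₀.env == true]
24. n11.wid = true  [B₀.pre > -6]
25. n12.live = -5  [terminal]
26. n11.mk = true  [e.live > -6]
27. n11.live = 7  [e.live * 3 + 22]
28. n13.env = false  [S.live > 7]
29. n13.pre = 11  [S.live + 4]
30. n14.ok = false  [terminal]
31. n15.ok = false  [terminal]
32. n13.val = true  [not g₀.ok]
33. n16.depth = 29  [terminal]
34. n10.val = true  [B₁.val == true]
35. n17.ok = false  [terminal]
36. n9.live = -9  [A.sig - 20]
37. n18.env = 20  [terminal]
38. n8.val = false  [B.pre > 14]
39. n0.mk = true  [S₁.live > 26]
40. n0.live = -9  [a.depth * -1 - 7]

-9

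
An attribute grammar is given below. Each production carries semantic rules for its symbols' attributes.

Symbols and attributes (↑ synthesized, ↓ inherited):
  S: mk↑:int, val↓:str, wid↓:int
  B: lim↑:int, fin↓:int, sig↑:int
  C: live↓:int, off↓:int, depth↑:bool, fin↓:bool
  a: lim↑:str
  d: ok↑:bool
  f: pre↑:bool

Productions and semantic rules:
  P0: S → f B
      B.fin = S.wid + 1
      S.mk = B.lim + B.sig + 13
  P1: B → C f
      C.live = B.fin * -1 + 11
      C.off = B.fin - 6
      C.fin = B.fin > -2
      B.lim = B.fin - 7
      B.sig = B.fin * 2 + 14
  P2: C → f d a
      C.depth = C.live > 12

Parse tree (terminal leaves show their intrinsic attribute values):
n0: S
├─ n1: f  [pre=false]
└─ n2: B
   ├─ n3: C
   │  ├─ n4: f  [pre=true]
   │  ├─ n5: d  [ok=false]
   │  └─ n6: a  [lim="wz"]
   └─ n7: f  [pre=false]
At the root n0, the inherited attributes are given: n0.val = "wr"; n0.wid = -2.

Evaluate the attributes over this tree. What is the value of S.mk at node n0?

17

1. n0.val = "wr"  [given at root]
2. n0.wid = -2  [given at root]
3. n1.pre = false  [terminal]
4. n2.fin = -1  [S.wid + 1]
5. n3.live = 12  [B.fin * -1 + 11]
6. n3.off = -7  [B.fin - 6]
7. n3.fin = true  [B.fin > -2]
8. n4.pre = true  [terminal]
9. n5.ok = false  [terminal]
10. n6.lim = "wz"  [terminal]
11. n3.depth = false  [C.live > 12]
12. n7.pre = false  [terminal]
13. n2.lim = -8  [B.fin - 7]
14. n2.sig = 12  [B.fin * 2 + 14]
15. n0.mk = 17  [B.lim + B.sig + 13]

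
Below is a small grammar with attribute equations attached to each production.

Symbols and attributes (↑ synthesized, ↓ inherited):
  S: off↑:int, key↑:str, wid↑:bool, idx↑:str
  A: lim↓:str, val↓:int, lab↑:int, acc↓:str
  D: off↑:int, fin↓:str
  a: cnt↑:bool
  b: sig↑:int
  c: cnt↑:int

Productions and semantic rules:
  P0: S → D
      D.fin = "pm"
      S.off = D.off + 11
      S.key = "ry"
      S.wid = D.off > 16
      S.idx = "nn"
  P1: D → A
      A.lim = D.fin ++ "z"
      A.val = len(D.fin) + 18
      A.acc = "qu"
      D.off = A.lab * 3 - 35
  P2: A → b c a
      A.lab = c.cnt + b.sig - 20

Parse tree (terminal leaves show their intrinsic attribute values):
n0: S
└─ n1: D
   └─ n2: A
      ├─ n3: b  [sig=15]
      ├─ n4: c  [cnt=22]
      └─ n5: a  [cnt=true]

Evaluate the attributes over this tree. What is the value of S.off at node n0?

27

1. n1.fin = "pm"  ["pm"]
2. n2.lim = "pmz"  [D.fin ++ "z"]
3. n2.val = 20  [len(D.fin) + 18]
4. n2.acc = "qu"  ["qu"]
5. n3.sig = 15  [terminal]
6. n4.cnt = 22  [terminal]
7. n5.cnt = true  [terminal]
8. n2.lab = 17  [c.cnt + b.sig - 20]
9. n1.off = 16  [A.lab * 3 - 35]
10. n0.off = 27  [D.off + 11]
11. n0.key = "ry"  ["ry"]
12. n0.wid = false  [D.off > 16]
13. n0.idx = "nn"  ["nn"]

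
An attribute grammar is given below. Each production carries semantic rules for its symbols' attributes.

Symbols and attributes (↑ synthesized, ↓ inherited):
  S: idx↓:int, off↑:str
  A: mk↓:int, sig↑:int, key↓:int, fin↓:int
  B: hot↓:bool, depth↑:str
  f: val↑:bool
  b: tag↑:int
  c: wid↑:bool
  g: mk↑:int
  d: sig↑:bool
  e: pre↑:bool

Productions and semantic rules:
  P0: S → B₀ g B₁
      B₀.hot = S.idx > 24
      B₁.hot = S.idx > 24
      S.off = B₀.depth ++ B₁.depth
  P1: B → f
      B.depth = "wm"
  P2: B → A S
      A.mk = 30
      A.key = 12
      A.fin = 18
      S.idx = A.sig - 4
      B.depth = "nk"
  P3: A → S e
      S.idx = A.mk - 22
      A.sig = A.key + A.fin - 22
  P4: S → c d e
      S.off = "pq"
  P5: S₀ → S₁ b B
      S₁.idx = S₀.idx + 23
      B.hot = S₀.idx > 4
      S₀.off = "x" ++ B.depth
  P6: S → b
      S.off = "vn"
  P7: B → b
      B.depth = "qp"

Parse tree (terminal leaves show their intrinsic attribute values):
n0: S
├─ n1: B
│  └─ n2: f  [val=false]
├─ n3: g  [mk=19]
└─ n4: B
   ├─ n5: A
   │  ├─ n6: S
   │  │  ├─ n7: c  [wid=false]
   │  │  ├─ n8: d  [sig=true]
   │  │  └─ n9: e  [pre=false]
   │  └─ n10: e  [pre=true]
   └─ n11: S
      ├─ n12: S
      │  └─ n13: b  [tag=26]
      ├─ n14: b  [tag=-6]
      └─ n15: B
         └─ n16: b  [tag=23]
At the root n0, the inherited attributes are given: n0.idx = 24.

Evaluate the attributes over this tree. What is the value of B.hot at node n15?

false

1. n0.idx = 24  [given at root]
2. n1.hot = false  [S.idx > 24]
3. n2.val = false  [terminal]
4. n1.depth = "wm"  ["wm"]
5. n3.mk = 19  [terminal]
6. n4.hot = false  [S.idx > 24]
7. n5.mk = 30  [30]
8. n5.key = 12  [12]
9. n5.fin = 18  [18]
10. n6.idx = 8  [A.mk - 22]
11. n7.wid = false  [terminal]
12. n8.sig = true  [terminal]
13. n9.pre = false  [terminal]
14. n6.off = "pq"  ["pq"]
15. n10.pre = true  [terminal]
16. n5.sig = 8  [A.key + A.fin - 22]
17. n11.idx = 4  [A.sig - 4]
18. n12.idx = 27  [S₀.idx + 23]
19. n13.tag = 26  [terminal]
20. n12.off = "vn"  ["vn"]
21. n14.tag = -6  [terminal]
22. n15.hot = false  [S₀.idx > 4]
23. n16.tag = 23  [terminal]
24. n15.depth = "qp"  ["qp"]
25. n11.off = "xqp"  ["x" ++ B.depth]
26. n4.depth = "nk"  ["nk"]
27. n0.off = "wmnk"  [B₀.depth ++ B₁.depth]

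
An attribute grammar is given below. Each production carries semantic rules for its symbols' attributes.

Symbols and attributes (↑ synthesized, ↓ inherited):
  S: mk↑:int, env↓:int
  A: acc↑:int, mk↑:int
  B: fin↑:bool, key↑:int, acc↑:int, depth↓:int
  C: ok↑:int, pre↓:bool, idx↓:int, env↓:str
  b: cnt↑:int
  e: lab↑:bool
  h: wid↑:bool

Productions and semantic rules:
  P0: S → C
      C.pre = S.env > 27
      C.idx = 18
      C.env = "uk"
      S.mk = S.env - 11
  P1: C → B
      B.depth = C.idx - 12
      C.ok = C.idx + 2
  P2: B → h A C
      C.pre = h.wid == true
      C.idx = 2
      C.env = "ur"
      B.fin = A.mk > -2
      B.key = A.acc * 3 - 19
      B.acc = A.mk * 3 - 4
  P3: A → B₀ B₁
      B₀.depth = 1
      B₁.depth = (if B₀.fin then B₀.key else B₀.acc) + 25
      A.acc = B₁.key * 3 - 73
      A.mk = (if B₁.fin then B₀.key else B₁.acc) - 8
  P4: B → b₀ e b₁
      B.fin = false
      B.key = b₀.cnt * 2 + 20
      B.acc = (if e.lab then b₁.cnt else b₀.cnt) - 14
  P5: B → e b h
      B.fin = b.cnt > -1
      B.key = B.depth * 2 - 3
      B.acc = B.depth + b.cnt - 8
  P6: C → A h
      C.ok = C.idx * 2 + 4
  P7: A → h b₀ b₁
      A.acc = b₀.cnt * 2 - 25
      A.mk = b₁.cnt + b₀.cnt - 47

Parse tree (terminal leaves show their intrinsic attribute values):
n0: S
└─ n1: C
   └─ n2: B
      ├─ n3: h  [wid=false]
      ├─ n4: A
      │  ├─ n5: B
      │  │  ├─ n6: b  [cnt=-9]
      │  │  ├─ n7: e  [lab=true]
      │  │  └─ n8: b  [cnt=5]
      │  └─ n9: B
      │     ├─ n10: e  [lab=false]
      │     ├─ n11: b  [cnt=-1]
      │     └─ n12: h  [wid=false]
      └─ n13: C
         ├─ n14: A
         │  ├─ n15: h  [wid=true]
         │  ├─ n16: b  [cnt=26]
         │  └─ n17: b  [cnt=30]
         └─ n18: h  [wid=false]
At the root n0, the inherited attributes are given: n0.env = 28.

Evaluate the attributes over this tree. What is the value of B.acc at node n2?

1. n0.env = 28  [given at root]
2. n1.pre = true  [S.env > 27]
3. n1.idx = 18  [18]
4. n1.env = "uk"  ["uk"]
5. n2.depth = 6  [C.idx - 12]
6. n3.wid = false  [terminal]
7. n5.depth = 1  [1]
8. n6.cnt = -9  [terminal]
9. n7.lab = true  [terminal]
10. n8.cnt = 5  [terminal]
11. n5.fin = false  [false]
12. n5.key = 2  [b₀.cnt * 2 + 20]
13. n5.acc = -9  [(if e.lab then b₁.cnt else b₀.cnt) - 14]
14. n9.depth = 16  [(if B₀.fin then B₀.key else B₀.acc) + 25]
15. n10.lab = false  [terminal]
16. n11.cnt = -1  [terminal]
17. n12.wid = false  [terminal]
18. n9.fin = false  [b.cnt > -1]
19. n9.key = 29  [B.depth * 2 - 3]
20. n9.acc = 7  [B.depth + b.cnt - 8]
21. n4.acc = 14  [B₁.key * 3 - 73]
22. n4.mk = -1  [(if B₁.fin then B₀.key else B₁.acc) - 8]
23. n13.pre = false  [h.wid == true]
24. n13.idx = 2  [2]
25. n13.env = "ur"  ["ur"]
26. n15.wid = true  [terminal]
27. n16.cnt = 26  [terminal]
28. n17.cnt = 30  [terminal]
29. n14.acc = 27  [b₀.cnt * 2 - 25]
30. n14.mk = 9  [b₁.cnt + b₀.cnt - 47]
31. n18.wid = false  [terminal]
32. n13.ok = 8  [C.idx * 2 + 4]
33. n2.fin = true  [A.mk > -2]
34. n2.key = 23  [A.acc * 3 - 19]
35. n2.acc = -7  [A.mk * 3 - 4]
36. n1.ok = 20  [C.idx + 2]
37. n0.mk = 17  [S.env - 11]

-7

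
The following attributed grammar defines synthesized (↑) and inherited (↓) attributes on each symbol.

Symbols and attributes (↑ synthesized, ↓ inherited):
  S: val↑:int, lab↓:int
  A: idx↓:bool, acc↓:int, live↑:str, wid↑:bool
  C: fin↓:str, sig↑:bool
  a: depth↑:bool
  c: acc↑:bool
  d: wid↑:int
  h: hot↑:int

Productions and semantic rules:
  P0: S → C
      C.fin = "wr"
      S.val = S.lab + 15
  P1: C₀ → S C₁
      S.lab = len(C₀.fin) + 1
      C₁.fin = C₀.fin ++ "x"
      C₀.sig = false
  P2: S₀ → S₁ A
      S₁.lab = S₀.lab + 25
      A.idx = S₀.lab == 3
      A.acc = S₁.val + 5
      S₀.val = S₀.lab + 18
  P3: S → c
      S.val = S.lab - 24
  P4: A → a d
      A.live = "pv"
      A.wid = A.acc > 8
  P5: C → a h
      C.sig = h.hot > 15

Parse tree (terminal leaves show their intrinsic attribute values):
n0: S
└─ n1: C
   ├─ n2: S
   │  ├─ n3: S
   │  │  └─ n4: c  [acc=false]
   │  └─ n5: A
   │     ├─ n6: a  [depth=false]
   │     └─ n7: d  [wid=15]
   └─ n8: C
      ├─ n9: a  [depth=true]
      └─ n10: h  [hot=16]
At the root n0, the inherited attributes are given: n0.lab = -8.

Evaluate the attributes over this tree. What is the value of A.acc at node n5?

1. n0.lab = -8  [given at root]
2. n1.fin = "wr"  ["wr"]
3. n2.lab = 3  [len(C₀.fin) + 1]
4. n3.lab = 28  [S₀.lab + 25]
5. n4.acc = false  [terminal]
6. n3.val = 4  [S.lab - 24]
7. n5.idx = true  [S₀.lab == 3]
8. n5.acc = 9  [S₁.val + 5]
9. n6.depth = false  [terminal]
10. n7.wid = 15  [terminal]
11. n5.live = "pv"  ["pv"]
12. n5.wid = true  [A.acc > 8]
13. n2.val = 21  [S₀.lab + 18]
14. n8.fin = "wrx"  [C₀.fin ++ "x"]
15. n9.depth = true  [terminal]
16. n10.hot = 16  [terminal]
17. n8.sig = true  [h.hot > 15]
18. n1.sig = false  [false]
19. n0.val = 7  [S.lab + 15]

9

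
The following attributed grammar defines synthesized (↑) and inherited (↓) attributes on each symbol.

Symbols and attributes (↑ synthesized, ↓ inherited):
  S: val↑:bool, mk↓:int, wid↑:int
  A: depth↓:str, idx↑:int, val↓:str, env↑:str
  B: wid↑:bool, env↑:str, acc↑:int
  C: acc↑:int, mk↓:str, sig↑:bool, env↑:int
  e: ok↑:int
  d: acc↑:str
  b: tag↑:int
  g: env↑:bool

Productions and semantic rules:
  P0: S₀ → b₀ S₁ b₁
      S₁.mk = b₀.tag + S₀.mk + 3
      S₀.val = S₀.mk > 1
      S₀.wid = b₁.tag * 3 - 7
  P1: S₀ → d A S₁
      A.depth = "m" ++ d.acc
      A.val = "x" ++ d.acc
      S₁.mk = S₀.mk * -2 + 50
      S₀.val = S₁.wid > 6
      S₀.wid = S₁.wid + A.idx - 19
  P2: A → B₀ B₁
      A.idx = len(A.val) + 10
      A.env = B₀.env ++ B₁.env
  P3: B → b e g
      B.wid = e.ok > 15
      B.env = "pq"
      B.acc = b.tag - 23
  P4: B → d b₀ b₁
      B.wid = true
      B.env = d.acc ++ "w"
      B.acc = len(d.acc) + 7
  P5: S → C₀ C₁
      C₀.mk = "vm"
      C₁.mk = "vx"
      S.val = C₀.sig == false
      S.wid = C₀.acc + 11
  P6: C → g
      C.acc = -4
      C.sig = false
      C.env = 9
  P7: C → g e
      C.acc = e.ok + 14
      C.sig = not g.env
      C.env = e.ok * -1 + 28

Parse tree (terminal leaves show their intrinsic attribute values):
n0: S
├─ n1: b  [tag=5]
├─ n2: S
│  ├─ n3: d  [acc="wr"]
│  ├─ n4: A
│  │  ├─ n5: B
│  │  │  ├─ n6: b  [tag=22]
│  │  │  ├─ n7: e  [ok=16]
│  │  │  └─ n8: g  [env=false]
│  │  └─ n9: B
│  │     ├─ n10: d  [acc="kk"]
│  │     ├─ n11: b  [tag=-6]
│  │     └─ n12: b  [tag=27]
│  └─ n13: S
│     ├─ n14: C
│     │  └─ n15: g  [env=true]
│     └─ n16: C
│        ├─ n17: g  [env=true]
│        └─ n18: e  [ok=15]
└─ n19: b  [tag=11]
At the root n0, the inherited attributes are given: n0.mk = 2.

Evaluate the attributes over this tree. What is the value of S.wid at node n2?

1. n0.mk = 2  [given at root]
2. n1.tag = 5  [terminal]
3. n2.mk = 10  [b₀.tag + S₀.mk + 3]
4. n3.acc = "wr"  [terminal]
5. n4.depth = "mwr"  ["m" ++ d.acc]
6. n4.val = "xwr"  ["x" ++ d.acc]
7. n6.tag = 22  [terminal]
8. n7.ok = 16  [terminal]
9. n8.env = false  [terminal]
10. n5.wid = true  [e.ok > 15]
11. n5.env = "pq"  ["pq"]
12. n5.acc = -1  [b.tag - 23]
13. n10.acc = "kk"  [terminal]
14. n11.tag = -6  [terminal]
15. n12.tag = 27  [terminal]
16. n9.wid = true  [true]
17. n9.env = "kkw"  [d.acc ++ "w"]
18. n9.acc = 9  [len(d.acc) + 7]
19. n4.idx = 13  [len(A.val) + 10]
20. n4.env = "pqkkw"  [B₀.env ++ B₁.env]
21. n13.mk = 30  [S₀.mk * -2 + 50]
22. n14.mk = "vm"  ["vm"]
23. n15.env = true  [terminal]
24. n14.acc = -4  [-4]
25. n14.sig = false  [false]
26. n14.env = 9  [9]
27. n16.mk = "vx"  ["vx"]
28. n17.env = true  [terminal]
29. n18.ok = 15  [terminal]
30. n16.acc = 29  [e.ok + 14]
31. n16.sig = false  [not g.env]
32. n16.env = 13  [e.ok * -1 + 28]
33. n13.val = true  [C₀.sig == false]
34. n13.wid = 7  [C₀.acc + 11]
35. n2.val = true  [S₁.wid > 6]
36. n2.wid = 1  [S₁.wid + A.idx - 19]
37. n19.tag = 11  [terminal]
38. n0.val = true  [S₀.mk > 1]
39. n0.wid = 26  [b₁.tag * 3 - 7]

1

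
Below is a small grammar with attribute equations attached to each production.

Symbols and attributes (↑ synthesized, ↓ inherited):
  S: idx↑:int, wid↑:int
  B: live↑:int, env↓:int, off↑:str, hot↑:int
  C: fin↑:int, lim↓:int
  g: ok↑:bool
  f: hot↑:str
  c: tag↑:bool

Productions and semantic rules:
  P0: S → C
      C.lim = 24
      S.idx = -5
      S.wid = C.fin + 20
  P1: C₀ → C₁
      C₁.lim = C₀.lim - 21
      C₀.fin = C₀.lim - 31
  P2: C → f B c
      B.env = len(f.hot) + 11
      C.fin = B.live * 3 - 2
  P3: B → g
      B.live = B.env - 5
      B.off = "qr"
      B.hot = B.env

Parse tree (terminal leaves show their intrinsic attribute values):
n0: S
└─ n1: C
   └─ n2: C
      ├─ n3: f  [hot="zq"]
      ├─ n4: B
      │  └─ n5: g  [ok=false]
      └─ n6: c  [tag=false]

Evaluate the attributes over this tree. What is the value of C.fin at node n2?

1. n1.lim = 24  [24]
2. n2.lim = 3  [C₀.lim - 21]
3. n3.hot = "zq"  [terminal]
4. n4.env = 13  [len(f.hot) + 11]
5. n5.ok = false  [terminal]
6. n4.live = 8  [B.env - 5]
7. n4.off = "qr"  ["qr"]
8. n4.hot = 13  [B.env]
9. n6.tag = false  [terminal]
10. n2.fin = 22  [B.live * 3 - 2]
11. n1.fin = -7  [C₀.lim - 31]
12. n0.idx = -5  [-5]
13. n0.wid = 13  [C.fin + 20]

22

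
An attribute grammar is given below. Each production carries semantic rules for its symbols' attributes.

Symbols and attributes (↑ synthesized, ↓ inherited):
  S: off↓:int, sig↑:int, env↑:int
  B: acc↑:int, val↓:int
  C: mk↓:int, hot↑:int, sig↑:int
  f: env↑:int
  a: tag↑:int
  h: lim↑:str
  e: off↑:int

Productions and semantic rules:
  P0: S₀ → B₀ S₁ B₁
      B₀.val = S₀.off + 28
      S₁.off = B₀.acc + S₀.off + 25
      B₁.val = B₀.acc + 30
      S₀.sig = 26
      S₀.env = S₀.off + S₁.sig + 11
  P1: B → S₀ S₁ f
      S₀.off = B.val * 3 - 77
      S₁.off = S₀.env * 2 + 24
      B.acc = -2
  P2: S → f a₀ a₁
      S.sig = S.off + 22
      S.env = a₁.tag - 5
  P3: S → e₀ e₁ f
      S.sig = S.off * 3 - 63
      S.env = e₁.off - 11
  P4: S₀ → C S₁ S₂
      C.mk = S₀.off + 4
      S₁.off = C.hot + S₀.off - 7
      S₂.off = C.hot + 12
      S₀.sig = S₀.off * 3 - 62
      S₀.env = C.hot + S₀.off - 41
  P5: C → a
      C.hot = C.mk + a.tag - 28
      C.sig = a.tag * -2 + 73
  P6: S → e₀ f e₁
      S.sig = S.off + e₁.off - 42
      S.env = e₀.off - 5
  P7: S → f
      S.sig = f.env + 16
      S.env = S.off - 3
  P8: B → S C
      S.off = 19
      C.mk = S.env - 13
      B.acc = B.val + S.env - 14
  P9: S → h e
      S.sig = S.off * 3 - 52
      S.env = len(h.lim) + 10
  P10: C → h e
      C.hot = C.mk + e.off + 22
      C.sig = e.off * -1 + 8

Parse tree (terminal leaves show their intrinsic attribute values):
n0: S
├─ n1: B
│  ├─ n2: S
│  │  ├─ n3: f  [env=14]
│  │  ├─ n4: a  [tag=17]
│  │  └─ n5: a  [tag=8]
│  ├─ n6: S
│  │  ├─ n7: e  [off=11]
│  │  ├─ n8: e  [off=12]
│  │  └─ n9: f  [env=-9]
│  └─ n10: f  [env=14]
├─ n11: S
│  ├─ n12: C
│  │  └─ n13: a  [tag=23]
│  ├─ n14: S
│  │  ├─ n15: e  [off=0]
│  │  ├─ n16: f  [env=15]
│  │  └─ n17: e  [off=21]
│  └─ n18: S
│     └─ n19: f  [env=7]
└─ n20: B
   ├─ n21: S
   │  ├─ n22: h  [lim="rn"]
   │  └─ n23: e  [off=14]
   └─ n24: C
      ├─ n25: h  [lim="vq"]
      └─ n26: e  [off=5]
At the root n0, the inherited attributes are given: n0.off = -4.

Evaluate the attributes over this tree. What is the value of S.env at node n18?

1. n0.off = -4  [given at root]
2. n1.val = 24  [S₀.off + 28]
3. n2.off = -5  [B.val * 3 - 77]
4. n3.env = 14  [terminal]
5. n4.tag = 17  [terminal]
6. n5.tag = 8  [terminal]
7. n2.sig = 17  [S.off + 22]
8. n2.env = 3  [a₁.tag - 5]
9. n6.off = 30  [S₀.env * 2 + 24]
10. n7.off = 11  [terminal]
11. n8.off = 12  [terminal]
12. n9.env = -9  [terminal]
13. n6.sig = 27  [S.off * 3 - 63]
14. n6.env = 1  [e₁.off - 11]
15. n10.env = 14  [terminal]
16. n1.acc = -2  [-2]
17. n11.off = 19  [B₀.acc + S₀.off + 25]
18. n12.mk = 23  [S₀.off + 4]
19. n13.tag = 23  [terminal]
20. n12.hot = 18  [C.mk + a.tag - 28]
21. n12.sig = 27  [a.tag * -2 + 73]
22. n14.off = 30  [C.hot + S₀.off - 7]
23. n15.off = 0  [terminal]
24. n16.env = 15  [terminal]
25. n17.off = 21  [terminal]
26. n14.sig = 9  [S.off + e₁.off - 42]
27. n14.env = -5  [e₀.off - 5]
28. n18.off = 30  [C.hot + 12]
29. n19.env = 7  [terminal]
30. n18.sig = 23  [f.env + 16]
31. n18.env = 27  [S.off - 3]
32. n11.sig = -5  [S₀.off * 3 - 62]
33. n11.env = -4  [C.hot + S₀.off - 41]
34. n20.val = 28  [B₀.acc + 30]
35. n21.off = 19  [19]
36. n22.lim = "rn"  [terminal]
37. n23.off = 14  [terminal]
38. n21.sig = 5  [S.off * 3 - 52]
39. n21.env = 12  [len(h.lim) + 10]
40. n24.mk = -1  [S.env - 13]
41. n25.lim = "vq"  [terminal]
42. n26.off = 5  [terminal]
43. n24.hot = 26  [C.mk + e.off + 22]
44. n24.sig = 3  [e.off * -1 + 8]
45. n20.acc = 26  [B.val + S.env - 14]
46. n0.sig = 26  [26]
47. n0.env = 2  [S₀.off + S₁.sig + 11]

27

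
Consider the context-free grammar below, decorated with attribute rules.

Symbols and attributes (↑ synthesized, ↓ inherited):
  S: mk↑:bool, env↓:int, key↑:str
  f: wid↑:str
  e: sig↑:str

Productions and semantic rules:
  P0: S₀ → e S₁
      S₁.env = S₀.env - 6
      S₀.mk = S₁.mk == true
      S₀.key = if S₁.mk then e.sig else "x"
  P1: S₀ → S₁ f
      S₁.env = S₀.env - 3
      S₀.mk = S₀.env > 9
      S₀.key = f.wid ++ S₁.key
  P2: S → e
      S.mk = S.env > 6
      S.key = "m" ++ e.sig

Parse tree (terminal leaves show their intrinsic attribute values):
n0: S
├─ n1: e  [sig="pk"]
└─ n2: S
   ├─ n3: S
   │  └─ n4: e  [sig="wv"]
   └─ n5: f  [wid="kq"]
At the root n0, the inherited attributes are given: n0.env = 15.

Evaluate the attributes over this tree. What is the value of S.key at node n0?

1. n0.env = 15  [given at root]
2. n1.sig = "pk"  [terminal]
3. n2.env = 9  [S₀.env - 6]
4. n3.env = 6  [S₀.env - 3]
5. n4.sig = "wv"  [terminal]
6. n3.mk = false  [S.env > 6]
7. n3.key = "mwv"  ["m" ++ e.sig]
8. n5.wid = "kq"  [terminal]
9. n2.mk = false  [S₀.env > 9]
10. n2.key = "kqmwv"  [f.wid ++ S₁.key]
11. n0.mk = false  [S₁.mk == true]
12. n0.key = "x"  [if S₁.mk then e.sig else "x"]

"x"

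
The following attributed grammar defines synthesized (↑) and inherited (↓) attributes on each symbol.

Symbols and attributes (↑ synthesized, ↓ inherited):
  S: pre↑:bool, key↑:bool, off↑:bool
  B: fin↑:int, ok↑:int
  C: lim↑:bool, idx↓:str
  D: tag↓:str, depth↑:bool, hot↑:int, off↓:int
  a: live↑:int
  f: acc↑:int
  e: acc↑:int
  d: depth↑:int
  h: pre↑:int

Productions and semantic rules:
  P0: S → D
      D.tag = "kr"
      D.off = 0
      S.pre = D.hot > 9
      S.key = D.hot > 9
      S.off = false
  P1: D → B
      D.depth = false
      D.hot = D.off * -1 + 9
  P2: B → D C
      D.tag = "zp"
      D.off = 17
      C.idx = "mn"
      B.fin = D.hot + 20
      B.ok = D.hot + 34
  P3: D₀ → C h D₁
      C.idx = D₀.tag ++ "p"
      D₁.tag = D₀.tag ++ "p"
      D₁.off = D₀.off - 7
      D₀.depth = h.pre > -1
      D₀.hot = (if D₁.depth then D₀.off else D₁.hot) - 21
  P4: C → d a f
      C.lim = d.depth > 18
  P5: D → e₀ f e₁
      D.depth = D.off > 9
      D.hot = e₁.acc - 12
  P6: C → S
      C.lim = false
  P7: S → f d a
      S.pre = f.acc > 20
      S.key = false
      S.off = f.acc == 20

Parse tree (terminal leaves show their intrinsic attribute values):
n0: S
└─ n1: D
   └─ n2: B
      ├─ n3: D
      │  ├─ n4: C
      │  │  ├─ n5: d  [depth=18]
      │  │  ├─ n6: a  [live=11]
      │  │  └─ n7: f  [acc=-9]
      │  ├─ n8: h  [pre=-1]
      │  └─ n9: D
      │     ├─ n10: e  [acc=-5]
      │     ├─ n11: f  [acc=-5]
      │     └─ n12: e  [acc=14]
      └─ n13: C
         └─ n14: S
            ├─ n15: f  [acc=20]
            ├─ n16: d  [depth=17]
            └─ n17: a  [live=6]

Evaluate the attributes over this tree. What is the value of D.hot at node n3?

1. n1.tag = "kr"  ["kr"]
2. n1.off = 0  [0]
3. n3.tag = "zp"  ["zp"]
4. n3.off = 17  [17]
5. n4.idx = "zpp"  [D₀.tag ++ "p"]
6. n5.depth = 18  [terminal]
7. n6.live = 11  [terminal]
8. n7.acc = -9  [terminal]
9. n4.lim = false  [d.depth > 18]
10. n8.pre = -1  [terminal]
11. n9.tag = "zpp"  [D₀.tag ++ "p"]
12. n9.off = 10  [D₀.off - 7]
13. n10.acc = -5  [terminal]
14. n11.acc = -5  [terminal]
15. n12.acc = 14  [terminal]
16. n9.depth = true  [D.off > 9]
17. n9.hot = 2  [e₁.acc - 12]
18. n3.depth = false  [h.pre > -1]
19. n3.hot = -4  [(if D₁.depth then D₀.off else D₁.hot) - 21]
20. n13.idx = "mn"  ["mn"]
21. n15.acc = 20  [terminal]
22. n16.depth = 17  [terminal]
23. n17.live = 6  [terminal]
24. n14.pre = false  [f.acc > 20]
25. n14.key = false  [false]
26. n14.off = true  [f.acc == 20]
27. n13.lim = false  [false]
28. n2.fin = 16  [D.hot + 20]
29. n2.ok = 30  [D.hot + 34]
30. n1.depth = false  [false]
31. n1.hot = 9  [D.off * -1 + 9]
32. n0.pre = false  [D.hot > 9]
33. n0.key = false  [D.hot > 9]
34. n0.off = false  [false]

-4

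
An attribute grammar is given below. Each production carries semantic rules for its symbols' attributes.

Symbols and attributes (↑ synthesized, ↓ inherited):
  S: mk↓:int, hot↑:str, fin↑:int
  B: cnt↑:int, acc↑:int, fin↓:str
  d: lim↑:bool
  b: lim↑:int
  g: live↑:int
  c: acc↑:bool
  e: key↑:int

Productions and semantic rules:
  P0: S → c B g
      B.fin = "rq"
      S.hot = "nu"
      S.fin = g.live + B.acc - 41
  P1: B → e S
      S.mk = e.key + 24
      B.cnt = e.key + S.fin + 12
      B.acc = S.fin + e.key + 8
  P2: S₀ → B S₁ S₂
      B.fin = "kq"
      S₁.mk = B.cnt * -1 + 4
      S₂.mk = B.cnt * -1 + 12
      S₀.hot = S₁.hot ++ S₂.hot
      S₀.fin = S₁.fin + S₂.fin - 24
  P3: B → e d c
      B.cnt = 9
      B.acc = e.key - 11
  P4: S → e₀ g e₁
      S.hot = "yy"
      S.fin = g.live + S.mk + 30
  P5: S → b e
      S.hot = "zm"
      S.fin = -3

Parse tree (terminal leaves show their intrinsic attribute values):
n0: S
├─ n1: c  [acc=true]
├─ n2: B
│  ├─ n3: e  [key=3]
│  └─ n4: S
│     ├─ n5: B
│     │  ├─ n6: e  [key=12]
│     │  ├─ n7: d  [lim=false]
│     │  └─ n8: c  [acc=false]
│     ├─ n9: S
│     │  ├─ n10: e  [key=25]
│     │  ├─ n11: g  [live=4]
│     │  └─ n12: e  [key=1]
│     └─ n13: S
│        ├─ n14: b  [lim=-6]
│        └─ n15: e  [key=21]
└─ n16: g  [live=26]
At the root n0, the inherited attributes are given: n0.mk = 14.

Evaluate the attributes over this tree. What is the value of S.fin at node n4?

1. n0.mk = 14  [given at root]
2. n1.acc = true  [terminal]
3. n2.fin = "rq"  ["rq"]
4. n3.key = 3  [terminal]
5. n4.mk = 27  [e.key + 24]
6. n5.fin = "kq"  ["kq"]
7. n6.key = 12  [terminal]
8. n7.lim = false  [terminal]
9. n8.acc = false  [terminal]
10. n5.cnt = 9  [9]
11. n5.acc = 1  [e.key - 11]
12. n9.mk = -5  [B.cnt * -1 + 4]
13. n10.key = 25  [terminal]
14. n11.live = 4  [terminal]
15. n12.key = 1  [terminal]
16. n9.hot = "yy"  ["yy"]
17. n9.fin = 29  [g.live + S.mk + 30]
18. n13.mk = 3  [B.cnt * -1 + 12]
19. n14.lim = -6  [terminal]
20. n15.key = 21  [terminal]
21. n13.hot = "zm"  ["zm"]
22. n13.fin = -3  [-3]
23. n4.hot = "yyzm"  [S₁.hot ++ S₂.hot]
24. n4.fin = 2  [S₁.fin + S₂.fin - 24]
25. n2.cnt = 17  [e.key + S.fin + 12]
26. n2.acc = 13  [S.fin + e.key + 8]
27. n16.live = 26  [terminal]
28. n0.hot = "nu"  ["nu"]
29. n0.fin = -2  [g.live + B.acc - 41]

2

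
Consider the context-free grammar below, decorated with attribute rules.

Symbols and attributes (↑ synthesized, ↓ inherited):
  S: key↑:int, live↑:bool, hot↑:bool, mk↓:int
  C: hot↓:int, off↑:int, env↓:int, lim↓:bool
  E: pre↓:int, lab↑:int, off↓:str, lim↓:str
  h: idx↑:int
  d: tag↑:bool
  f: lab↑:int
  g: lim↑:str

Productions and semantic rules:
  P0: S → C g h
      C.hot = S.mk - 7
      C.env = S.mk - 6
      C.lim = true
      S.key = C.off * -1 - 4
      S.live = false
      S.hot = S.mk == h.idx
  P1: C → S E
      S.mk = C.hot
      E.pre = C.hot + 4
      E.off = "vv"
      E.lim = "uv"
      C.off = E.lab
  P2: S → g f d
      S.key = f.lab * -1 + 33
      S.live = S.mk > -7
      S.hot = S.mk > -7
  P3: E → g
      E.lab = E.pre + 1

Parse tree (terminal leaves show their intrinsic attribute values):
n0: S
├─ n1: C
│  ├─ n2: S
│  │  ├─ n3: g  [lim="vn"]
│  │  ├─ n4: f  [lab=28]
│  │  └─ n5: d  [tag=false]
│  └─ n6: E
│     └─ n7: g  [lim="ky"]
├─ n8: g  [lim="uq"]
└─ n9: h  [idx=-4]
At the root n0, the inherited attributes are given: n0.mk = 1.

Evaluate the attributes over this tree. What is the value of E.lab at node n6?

-1

1. n0.mk = 1  [given at root]
2. n1.hot = -6  [S.mk - 7]
3. n1.env = -5  [S.mk - 6]
4. n1.lim = true  [true]
5. n2.mk = -6  [C.hot]
6. n3.lim = "vn"  [terminal]
7. n4.lab = 28  [terminal]
8. n5.tag = false  [terminal]
9. n2.key = 5  [f.lab * -1 + 33]
10. n2.live = true  [S.mk > -7]
11. n2.hot = true  [S.mk > -7]
12. n6.pre = -2  [C.hot + 4]
13. n6.off = "vv"  ["vv"]
14. n6.lim = "uv"  ["uv"]
15. n7.lim = "ky"  [terminal]
16. n6.lab = -1  [E.pre + 1]
17. n1.off = -1  [E.lab]
18. n8.lim = "uq"  [terminal]
19. n9.idx = -4  [terminal]
20. n0.key = -3  [C.off * -1 - 4]
21. n0.live = false  [false]
22. n0.hot = false  [S.mk == h.idx]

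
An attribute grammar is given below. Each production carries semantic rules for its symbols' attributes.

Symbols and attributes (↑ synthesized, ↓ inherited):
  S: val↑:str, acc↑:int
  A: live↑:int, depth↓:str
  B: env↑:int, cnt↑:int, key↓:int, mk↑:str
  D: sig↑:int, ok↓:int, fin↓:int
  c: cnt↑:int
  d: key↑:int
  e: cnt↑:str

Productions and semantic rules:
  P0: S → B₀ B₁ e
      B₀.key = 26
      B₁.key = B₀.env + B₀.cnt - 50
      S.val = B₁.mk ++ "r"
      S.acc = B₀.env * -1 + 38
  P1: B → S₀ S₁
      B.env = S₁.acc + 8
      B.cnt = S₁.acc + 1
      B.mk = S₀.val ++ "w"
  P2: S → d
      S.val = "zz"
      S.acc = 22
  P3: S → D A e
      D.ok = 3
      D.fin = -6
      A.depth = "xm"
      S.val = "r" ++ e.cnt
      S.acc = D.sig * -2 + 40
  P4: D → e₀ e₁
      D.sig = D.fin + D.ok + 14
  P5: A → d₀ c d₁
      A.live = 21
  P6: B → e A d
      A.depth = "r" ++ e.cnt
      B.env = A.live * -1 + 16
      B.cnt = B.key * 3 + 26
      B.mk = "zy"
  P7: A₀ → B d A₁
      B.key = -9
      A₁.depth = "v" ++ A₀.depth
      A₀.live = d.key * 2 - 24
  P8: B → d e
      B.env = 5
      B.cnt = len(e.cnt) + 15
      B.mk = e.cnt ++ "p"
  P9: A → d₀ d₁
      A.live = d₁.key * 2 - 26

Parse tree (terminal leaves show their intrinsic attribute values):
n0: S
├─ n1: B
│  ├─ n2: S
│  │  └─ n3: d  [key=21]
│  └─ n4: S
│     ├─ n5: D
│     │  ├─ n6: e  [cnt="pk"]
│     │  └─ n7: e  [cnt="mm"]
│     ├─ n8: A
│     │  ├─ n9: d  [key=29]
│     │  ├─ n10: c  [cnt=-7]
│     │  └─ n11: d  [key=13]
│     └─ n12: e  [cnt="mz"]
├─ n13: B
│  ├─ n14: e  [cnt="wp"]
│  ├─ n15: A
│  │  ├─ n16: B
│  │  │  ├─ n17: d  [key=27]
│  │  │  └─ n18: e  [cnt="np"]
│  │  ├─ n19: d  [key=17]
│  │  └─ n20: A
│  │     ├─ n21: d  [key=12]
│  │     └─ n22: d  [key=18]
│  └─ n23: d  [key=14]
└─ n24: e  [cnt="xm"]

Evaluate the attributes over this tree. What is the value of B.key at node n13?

-5

1. n1.key = 26  [26]
2. n3.key = 21  [terminal]
3. n2.val = "zz"  ["zz"]
4. n2.acc = 22  [22]
5. n5.ok = 3  [3]
6. n5.fin = -6  [-6]
7. n6.cnt = "pk"  [terminal]
8. n7.cnt = "mm"  [terminal]
9. n5.sig = 11  [D.fin + D.ok + 14]
10. n8.depth = "xm"  ["xm"]
11. n9.key = 29  [terminal]
12. n10.cnt = -7  [terminal]
13. n11.key = 13  [terminal]
14. n8.live = 21  [21]
15. n12.cnt = "mz"  [terminal]
16. n4.val = "rmz"  ["r" ++ e.cnt]
17. n4.acc = 18  [D.sig * -2 + 40]
18. n1.env = 26  [S₁.acc + 8]
19. n1.cnt = 19  [S₁.acc + 1]
20. n1.mk = "zzw"  [S₀.val ++ "w"]
21. n13.key = -5  [B₀.env + B₀.cnt - 50]
22. n14.cnt = "wp"  [terminal]
23. n15.depth = "rwp"  ["r" ++ e.cnt]
24. n16.key = -9  [-9]
25. n17.key = 27  [terminal]
26. n18.cnt = "np"  [terminal]
27. n16.env = 5  [5]
28. n16.cnt = 17  [len(e.cnt) + 15]
29. n16.mk = "npp"  [e.cnt ++ "p"]
30. n19.key = 17  [terminal]
31. n20.depth = "vrwp"  ["v" ++ A₀.depth]
32. n21.key = 12  [terminal]
33. n22.key = 18  [terminal]
34. n20.live = 10  [d₁.key * 2 - 26]
35. n15.live = 10  [d.key * 2 - 24]
36. n23.key = 14  [terminal]
37. n13.env = 6  [A.live * -1 + 16]
38. n13.cnt = 11  [B.key * 3 + 26]
39. n13.mk = "zy"  ["zy"]
40. n24.cnt = "xm"  [terminal]
41. n0.val = "zyr"  [B₁.mk ++ "r"]
42. n0.acc = 12  [B₀.env * -1 + 38]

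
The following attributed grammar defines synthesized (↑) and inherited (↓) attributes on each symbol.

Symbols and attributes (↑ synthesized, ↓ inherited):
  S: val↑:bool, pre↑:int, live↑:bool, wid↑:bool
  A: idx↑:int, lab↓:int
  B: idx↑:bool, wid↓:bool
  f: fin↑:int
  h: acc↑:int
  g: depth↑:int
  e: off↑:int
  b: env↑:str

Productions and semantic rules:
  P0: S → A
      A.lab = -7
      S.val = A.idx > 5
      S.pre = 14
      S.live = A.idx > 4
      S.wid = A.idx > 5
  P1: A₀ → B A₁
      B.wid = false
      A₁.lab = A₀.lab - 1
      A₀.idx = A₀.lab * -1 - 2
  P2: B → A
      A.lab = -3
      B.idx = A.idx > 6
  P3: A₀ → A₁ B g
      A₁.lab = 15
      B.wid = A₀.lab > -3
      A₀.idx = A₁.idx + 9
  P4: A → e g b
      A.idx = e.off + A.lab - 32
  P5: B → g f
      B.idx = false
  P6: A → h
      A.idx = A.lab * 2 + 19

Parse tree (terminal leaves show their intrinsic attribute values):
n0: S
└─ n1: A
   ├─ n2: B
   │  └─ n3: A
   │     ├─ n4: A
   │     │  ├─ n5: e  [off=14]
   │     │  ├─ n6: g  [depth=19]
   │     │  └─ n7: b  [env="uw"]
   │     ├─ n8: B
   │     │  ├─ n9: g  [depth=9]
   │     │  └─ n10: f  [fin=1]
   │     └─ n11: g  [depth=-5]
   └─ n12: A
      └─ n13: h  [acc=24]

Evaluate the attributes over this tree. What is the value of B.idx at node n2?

false

1. n1.lab = -7  [-7]
2. n2.wid = false  [false]
3. n3.lab = -3  [-3]
4. n4.lab = 15  [15]
5. n5.off = 14  [terminal]
6. n6.depth = 19  [terminal]
7. n7.env = "uw"  [terminal]
8. n4.idx = -3  [e.off + A.lab - 32]
9. n8.wid = false  [A₀.lab > -3]
10. n9.depth = 9  [terminal]
11. n10.fin = 1  [terminal]
12. n8.idx = false  [false]
13. n11.depth = -5  [terminal]
14. n3.idx = 6  [A₁.idx + 9]
15. n2.idx = false  [A.idx > 6]
16. n12.lab = -8  [A₀.lab - 1]
17. n13.acc = 24  [terminal]
18. n12.idx = 3  [A.lab * 2 + 19]
19. n1.idx = 5  [A₀.lab * -1 - 2]
20. n0.val = false  [A.idx > 5]
21. n0.pre = 14  [14]
22. n0.live = true  [A.idx > 4]
23. n0.wid = false  [A.idx > 5]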